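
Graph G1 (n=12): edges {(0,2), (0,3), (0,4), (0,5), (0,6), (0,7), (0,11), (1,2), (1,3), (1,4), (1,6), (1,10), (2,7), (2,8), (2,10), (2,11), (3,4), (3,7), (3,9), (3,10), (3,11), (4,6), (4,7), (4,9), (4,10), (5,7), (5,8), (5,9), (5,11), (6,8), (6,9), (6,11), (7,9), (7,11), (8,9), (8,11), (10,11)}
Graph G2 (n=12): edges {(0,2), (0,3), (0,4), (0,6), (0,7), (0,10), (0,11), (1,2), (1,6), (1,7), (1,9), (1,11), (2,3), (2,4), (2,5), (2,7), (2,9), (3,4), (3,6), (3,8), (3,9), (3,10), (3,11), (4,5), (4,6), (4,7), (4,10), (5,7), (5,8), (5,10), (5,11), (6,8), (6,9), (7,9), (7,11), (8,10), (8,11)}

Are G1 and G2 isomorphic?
Yes, isomorphic

The graphs are isomorphic.
One valid mapping φ: V(G1) → V(G2): 0→0, 1→1, 2→6, 3→2, 4→7, 5→10, 6→11, 7→4, 8→8, 9→5, 10→9, 11→3

Verify φ preserves adjacency — for each edge of G1, its image is an edge of G2:
  (0,2) → (φ(0),φ(2)) = (0,6) ∈ E(G2) ✓
  (0,3) → (φ(0),φ(3)) = (0,2) ∈ E(G2) ✓
  (0,4) → (φ(0),φ(4)) = (0,7) ∈ E(G2) ✓
  (0,5) → (φ(0),φ(5)) = (0,10) ∈ E(G2) ✓
  (0,6) → (φ(0),φ(6)) = (0,11) ∈ E(G2) ✓
  (0,7) → (φ(0),φ(7)) = (0,4) ∈ E(G2) ✓
  (0,11) → (φ(0),φ(11)) = (0,3) ∈ E(G2) ✓
  (1,2) → (φ(1),φ(2)) = (1,6) ∈ E(G2) ✓
  (1,3) → (φ(1),φ(3)) = (1,2) ∈ E(G2) ✓
  (1,4) → (φ(1),φ(4)) = (1,7) ∈ E(G2) ✓
  (1,6) → (φ(1),φ(6)) = (1,11) ∈ E(G2) ✓
  (1,10) → (φ(1),φ(10)) = (1,9) ∈ E(G2) ✓
  (2,7) → (φ(2),φ(7)) = (4,6) ∈ E(G2) ✓
  (2,8) → (φ(2),φ(8)) = (6,8) ∈ E(G2) ✓
  (2,10) → (φ(2),φ(10)) = (6,9) ∈ E(G2) ✓
  (2,11) → (φ(2),φ(11)) = (3,6) ∈ E(G2) ✓
  (3,4) → (φ(3),φ(4)) = (2,7) ∈ E(G2) ✓
  (3,7) → (φ(3),φ(7)) = (2,4) ∈ E(G2) ✓
  (3,9) → (φ(3),φ(9)) = (2,5) ∈ E(G2) ✓
  (3,10) → (φ(3),φ(10)) = (2,9) ∈ E(G2) ✓
  (3,11) → (φ(3),φ(11)) = (2,3) ∈ E(G2) ✓
  (4,6) → (φ(4),φ(6)) = (7,11) ∈ E(G2) ✓
  (4,7) → (φ(4),φ(7)) = (4,7) ∈ E(G2) ✓
  (4,9) → (φ(4),φ(9)) = (5,7) ∈ E(G2) ✓
  (4,10) → (φ(4),φ(10)) = (7,9) ∈ E(G2) ✓
  (5,7) → (φ(5),φ(7)) = (4,10) ∈ E(G2) ✓
  (5,8) → (φ(5),φ(8)) = (8,10) ∈ E(G2) ✓
  (5,9) → (φ(5),φ(9)) = (5,10) ∈ E(G2) ✓
  (5,11) → (φ(5),φ(11)) = (3,10) ∈ E(G2) ✓
  (6,8) → (φ(6),φ(8)) = (8,11) ∈ E(G2) ✓
  (6,9) → (φ(6),φ(9)) = (5,11) ∈ E(G2) ✓
  (6,11) → (φ(6),φ(11)) = (3,11) ∈ E(G2) ✓
  (7,9) → (φ(7),φ(9)) = (4,5) ∈ E(G2) ✓
  (7,11) → (φ(7),φ(11)) = (3,4) ∈ E(G2) ✓
  (8,9) → (φ(8),φ(9)) = (5,8) ∈ E(G2) ✓
  (8,11) → (φ(8),φ(11)) = (3,8) ∈ E(G2) ✓
  (10,11) → (φ(10),φ(11)) = (3,9) ∈ E(G2) ✓
All 37 edges of G1 map to edges of G2, and |E(G1)| = |E(G2)| = 37, so φ is a bijection on edges as well as vertices. Hence G1 ≅ G2.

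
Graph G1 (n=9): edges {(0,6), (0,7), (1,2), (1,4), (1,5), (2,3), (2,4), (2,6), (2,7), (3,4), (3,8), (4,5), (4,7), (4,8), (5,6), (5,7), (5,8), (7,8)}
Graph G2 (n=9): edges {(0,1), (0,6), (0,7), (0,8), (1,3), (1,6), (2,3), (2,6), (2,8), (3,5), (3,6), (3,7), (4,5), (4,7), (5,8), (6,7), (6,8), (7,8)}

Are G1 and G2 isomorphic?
Yes, isomorphic

The graphs are isomorphic.
One valid mapping φ: V(G1) → V(G2): 0→4, 1→2, 2→3, 3→1, 4→6, 5→8, 6→5, 7→7, 8→0

Verify φ preserves adjacency — for each edge of G1, its image is an edge of G2:
  (0,6) → (φ(0),φ(6)) = (4,5) ∈ E(G2) ✓
  (0,7) → (φ(0),φ(7)) = (4,7) ∈ E(G2) ✓
  (1,2) → (φ(1),φ(2)) = (2,3) ∈ E(G2) ✓
  (1,4) → (φ(1),φ(4)) = (2,6) ∈ E(G2) ✓
  (1,5) → (φ(1),φ(5)) = (2,8) ∈ E(G2) ✓
  (2,3) → (φ(2),φ(3)) = (1,3) ∈ E(G2) ✓
  (2,4) → (φ(2),φ(4)) = (3,6) ∈ E(G2) ✓
  (2,6) → (φ(2),φ(6)) = (3,5) ∈ E(G2) ✓
  (2,7) → (φ(2),φ(7)) = (3,7) ∈ E(G2) ✓
  (3,4) → (φ(3),φ(4)) = (1,6) ∈ E(G2) ✓
  (3,8) → (φ(3),φ(8)) = (0,1) ∈ E(G2) ✓
  (4,5) → (φ(4),φ(5)) = (6,8) ∈ E(G2) ✓
  (4,7) → (φ(4),φ(7)) = (6,7) ∈ E(G2) ✓
  (4,8) → (φ(4),φ(8)) = (0,6) ∈ E(G2) ✓
  (5,6) → (φ(5),φ(6)) = (5,8) ∈ E(G2) ✓
  (5,7) → (φ(5),φ(7)) = (7,8) ∈ E(G2) ✓
  (5,8) → (φ(5),φ(8)) = (0,8) ∈ E(G2) ✓
  (7,8) → (φ(7),φ(8)) = (0,7) ∈ E(G2) ✓
All 18 edges of G1 map to edges of G2, and |E(G1)| = |E(G2)| = 18, so φ is a bijection on edges as well as vertices. Hence G1 ≅ G2.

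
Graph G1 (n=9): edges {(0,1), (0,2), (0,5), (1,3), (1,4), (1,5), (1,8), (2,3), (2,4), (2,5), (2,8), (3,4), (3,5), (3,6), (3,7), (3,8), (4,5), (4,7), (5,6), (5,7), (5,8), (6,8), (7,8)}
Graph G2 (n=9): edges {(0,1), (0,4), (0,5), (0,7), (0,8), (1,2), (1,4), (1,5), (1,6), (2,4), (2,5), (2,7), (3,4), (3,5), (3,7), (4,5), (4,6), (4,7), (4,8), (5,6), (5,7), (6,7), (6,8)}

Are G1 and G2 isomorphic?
Yes, isomorphic

The graphs are isomorphic.
One valid mapping φ: V(G1) → V(G2): 0→8, 1→0, 2→6, 3→5, 4→1, 5→4, 6→3, 7→2, 8→7

Verify φ preserves adjacency — for each edge of G1, its image is an edge of G2:
  (0,1) → (φ(0),φ(1)) = (0,8) ∈ E(G2) ✓
  (0,2) → (φ(0),φ(2)) = (6,8) ∈ E(G2) ✓
  (0,5) → (φ(0),φ(5)) = (4,8) ∈ E(G2) ✓
  (1,3) → (φ(1),φ(3)) = (0,5) ∈ E(G2) ✓
  (1,4) → (φ(1),φ(4)) = (0,1) ∈ E(G2) ✓
  (1,5) → (φ(1),φ(5)) = (0,4) ∈ E(G2) ✓
  (1,8) → (φ(1),φ(8)) = (0,7) ∈ E(G2) ✓
  (2,3) → (φ(2),φ(3)) = (5,6) ∈ E(G2) ✓
  (2,4) → (φ(2),φ(4)) = (1,6) ∈ E(G2) ✓
  (2,5) → (φ(2),φ(5)) = (4,6) ∈ E(G2) ✓
  (2,8) → (φ(2),φ(8)) = (6,7) ∈ E(G2) ✓
  (3,4) → (φ(3),φ(4)) = (1,5) ∈ E(G2) ✓
  (3,5) → (φ(3),φ(5)) = (4,5) ∈ E(G2) ✓
  (3,6) → (φ(3),φ(6)) = (3,5) ∈ E(G2) ✓
  (3,7) → (φ(3),φ(7)) = (2,5) ∈ E(G2) ✓
  (3,8) → (φ(3),φ(8)) = (5,7) ∈ E(G2) ✓
  (4,5) → (φ(4),φ(5)) = (1,4) ∈ E(G2) ✓
  (4,7) → (φ(4),φ(7)) = (1,2) ∈ E(G2) ✓
  (5,6) → (φ(5),φ(6)) = (3,4) ∈ E(G2) ✓
  (5,7) → (φ(5),φ(7)) = (2,4) ∈ E(G2) ✓
  (5,8) → (φ(5),φ(8)) = (4,7) ∈ E(G2) ✓
  (6,8) → (φ(6),φ(8)) = (3,7) ∈ E(G2) ✓
  (7,8) → (φ(7),φ(8)) = (2,7) ∈ E(G2) ✓
All 23 edges of G1 map to edges of G2, and |E(G1)| = |E(G2)| = 23, so φ is a bijection on edges as well as vertices. Hence G1 ≅ G2.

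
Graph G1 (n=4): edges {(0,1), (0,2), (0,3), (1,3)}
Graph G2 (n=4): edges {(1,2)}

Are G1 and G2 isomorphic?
No, not isomorphic

The graphs are NOT isomorphic.

Connected components of G1: 1 component(s) with vertex sets [[0, 1, 2, 3]], sizes [4].
Connected components of G2: 3 component(s) with vertex sets [[0], [3], [1, 2]], sizes [1, 1, 2].
The number of connected components (and the multiset of component sizes) is an isomorphism invariant — an isomorphism maps each component of G1 bijectively onto a component of G2. Since G1 has 1 component(s) and G2 has 3, they cannot be isomorphic.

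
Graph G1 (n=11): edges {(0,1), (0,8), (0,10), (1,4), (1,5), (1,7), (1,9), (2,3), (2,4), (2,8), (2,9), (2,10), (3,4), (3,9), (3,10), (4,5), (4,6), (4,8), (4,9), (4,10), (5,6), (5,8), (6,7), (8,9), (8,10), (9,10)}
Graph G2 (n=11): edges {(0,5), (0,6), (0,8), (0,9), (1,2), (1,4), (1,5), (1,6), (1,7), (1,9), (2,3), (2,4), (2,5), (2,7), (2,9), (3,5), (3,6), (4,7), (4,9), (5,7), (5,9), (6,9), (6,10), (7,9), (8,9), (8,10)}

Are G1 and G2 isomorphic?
Yes, isomorphic

The graphs are isomorphic.
One valid mapping φ: V(G1) → V(G2): 0→3, 1→6, 2→7, 3→4, 4→9, 5→0, 6→8, 7→10, 8→5, 9→1, 10→2

Verify φ preserves adjacency — for each edge of G1, its image is an edge of G2:
  (0,1) → (φ(0),φ(1)) = (3,6) ∈ E(G2) ✓
  (0,8) → (φ(0),φ(8)) = (3,5) ∈ E(G2) ✓
  (0,10) → (φ(0),φ(10)) = (2,3) ∈ E(G2) ✓
  (1,4) → (φ(1),φ(4)) = (6,9) ∈ E(G2) ✓
  (1,5) → (φ(1),φ(5)) = (0,6) ∈ E(G2) ✓
  (1,7) → (φ(1),φ(7)) = (6,10) ∈ E(G2) ✓
  (1,9) → (φ(1),φ(9)) = (1,6) ∈ E(G2) ✓
  (2,3) → (φ(2),φ(3)) = (4,7) ∈ E(G2) ✓
  (2,4) → (φ(2),φ(4)) = (7,9) ∈ E(G2) ✓
  (2,8) → (φ(2),φ(8)) = (5,7) ∈ E(G2) ✓
  (2,9) → (φ(2),φ(9)) = (1,7) ∈ E(G2) ✓
  (2,10) → (φ(2),φ(10)) = (2,7) ∈ E(G2) ✓
  (3,4) → (φ(3),φ(4)) = (4,9) ∈ E(G2) ✓
  (3,9) → (φ(3),φ(9)) = (1,4) ∈ E(G2) ✓
  (3,10) → (φ(3),φ(10)) = (2,4) ∈ E(G2) ✓
  (4,5) → (φ(4),φ(5)) = (0,9) ∈ E(G2) ✓
  (4,6) → (φ(4),φ(6)) = (8,9) ∈ E(G2) ✓
  (4,8) → (φ(4),φ(8)) = (5,9) ∈ E(G2) ✓
  (4,9) → (φ(4),φ(9)) = (1,9) ∈ E(G2) ✓
  (4,10) → (φ(4),φ(10)) = (2,9) ∈ E(G2) ✓
  (5,6) → (φ(5),φ(6)) = (0,8) ∈ E(G2) ✓
  (5,8) → (φ(5),φ(8)) = (0,5) ∈ E(G2) ✓
  (6,7) → (φ(6),φ(7)) = (8,10) ∈ E(G2) ✓
  (8,9) → (φ(8),φ(9)) = (1,5) ∈ E(G2) ✓
  (8,10) → (φ(8),φ(10)) = (2,5) ∈ E(G2) ✓
  (9,10) → (φ(9),φ(10)) = (1,2) ∈ E(G2) ✓
All 26 edges of G1 map to edges of G2, and |E(G1)| = |E(G2)| = 26, so φ is a bijection on edges as well as vertices. Hence G1 ≅ G2.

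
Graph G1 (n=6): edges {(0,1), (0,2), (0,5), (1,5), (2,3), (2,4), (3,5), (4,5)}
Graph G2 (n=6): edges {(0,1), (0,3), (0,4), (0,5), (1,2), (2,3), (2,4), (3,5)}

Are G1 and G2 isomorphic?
Yes, isomorphic

The graphs are isomorphic.
One valid mapping φ: V(G1) → V(G2): 0→3, 1→5, 2→2, 3→4, 4→1, 5→0

Verify φ preserves adjacency — for each edge of G1, its image is an edge of G2:
  (0,1) → (φ(0),φ(1)) = (3,5) ∈ E(G2) ✓
  (0,2) → (φ(0),φ(2)) = (2,3) ∈ E(G2) ✓
  (0,5) → (φ(0),φ(5)) = (0,3) ∈ E(G2) ✓
  (1,5) → (φ(1),φ(5)) = (0,5) ∈ E(G2) ✓
  (2,3) → (φ(2),φ(3)) = (2,4) ∈ E(G2) ✓
  (2,4) → (φ(2),φ(4)) = (1,2) ∈ E(G2) ✓
  (3,5) → (φ(3),φ(5)) = (0,4) ∈ E(G2) ✓
  (4,5) → (φ(4),φ(5)) = (0,1) ∈ E(G2) ✓
All 8 edges of G1 map to edges of G2, and |E(G1)| = |E(G2)| = 8, so φ is a bijection on edges as well as vertices. Hence G1 ≅ G2.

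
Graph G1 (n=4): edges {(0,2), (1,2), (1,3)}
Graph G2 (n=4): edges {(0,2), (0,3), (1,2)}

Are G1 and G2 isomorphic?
Yes, isomorphic

The graphs are isomorphic.
One valid mapping φ: V(G1) → V(G2): 0→1, 1→0, 2→2, 3→3

Verify φ preserves adjacency — for each edge of G1, its image is an edge of G2:
  (0,2) → (φ(0),φ(2)) = (1,2) ∈ E(G2) ✓
  (1,2) → (φ(1),φ(2)) = (0,2) ∈ E(G2) ✓
  (1,3) → (φ(1),φ(3)) = (0,3) ∈ E(G2) ✓
All 3 edges of G1 map to edges of G2, and |E(G1)| = |E(G2)| = 3, so φ is a bijection on edges as well as vertices. Hence G1 ≅ G2.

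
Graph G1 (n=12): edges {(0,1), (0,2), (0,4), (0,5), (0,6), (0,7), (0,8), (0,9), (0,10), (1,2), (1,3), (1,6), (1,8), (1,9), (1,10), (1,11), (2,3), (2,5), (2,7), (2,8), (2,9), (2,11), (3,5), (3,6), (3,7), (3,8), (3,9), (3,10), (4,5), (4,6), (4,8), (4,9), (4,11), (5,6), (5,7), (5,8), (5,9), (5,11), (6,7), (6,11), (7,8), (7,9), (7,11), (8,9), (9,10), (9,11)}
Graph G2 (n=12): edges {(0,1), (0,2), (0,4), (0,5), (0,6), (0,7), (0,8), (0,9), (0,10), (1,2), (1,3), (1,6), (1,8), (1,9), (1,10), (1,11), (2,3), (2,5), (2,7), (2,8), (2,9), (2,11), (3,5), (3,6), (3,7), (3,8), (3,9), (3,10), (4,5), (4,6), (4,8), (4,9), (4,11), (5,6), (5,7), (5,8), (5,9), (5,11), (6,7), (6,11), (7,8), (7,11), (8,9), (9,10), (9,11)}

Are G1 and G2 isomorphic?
No, not isomorphic

The graphs are NOT isomorphic.

Counting edges: G1 has 46 edge(s); G2 has 45 edge(s).
Edge count is an isomorphism invariant (a bijection on vertices induces a bijection on edges), so differing edge counts rule out isomorphism.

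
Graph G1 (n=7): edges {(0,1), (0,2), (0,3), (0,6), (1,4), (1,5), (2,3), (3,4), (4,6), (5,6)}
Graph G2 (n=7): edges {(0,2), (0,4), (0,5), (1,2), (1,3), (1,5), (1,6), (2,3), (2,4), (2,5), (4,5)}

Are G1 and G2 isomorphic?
No, not isomorphic

The graphs are NOT isomorphic.

Degrees in G1: deg(0)=4, deg(1)=3, deg(2)=2, deg(3)=3, deg(4)=3, deg(5)=2, deg(6)=3.
Sorted degree sequence of G1: [4, 3, 3, 3, 3, 2, 2].
Degrees in G2: deg(0)=3, deg(1)=4, deg(2)=5, deg(3)=2, deg(4)=3, deg(5)=4, deg(6)=1.
Sorted degree sequence of G2: [5, 4, 4, 3, 3, 2, 1].
The (sorted) degree sequence is an isomorphism invariant, so since G1 and G2 have different degree sequences they cannot be isomorphic.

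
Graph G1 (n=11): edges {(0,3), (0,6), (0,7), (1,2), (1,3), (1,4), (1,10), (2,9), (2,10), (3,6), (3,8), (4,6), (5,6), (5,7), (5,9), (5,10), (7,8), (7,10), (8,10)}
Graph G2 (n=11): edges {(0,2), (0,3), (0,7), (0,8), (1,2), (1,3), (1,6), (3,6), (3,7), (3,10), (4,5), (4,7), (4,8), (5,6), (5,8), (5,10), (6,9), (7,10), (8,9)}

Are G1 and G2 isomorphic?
Yes, isomorphic

The graphs are isomorphic.
One valid mapping φ: V(G1) → V(G2): 0→4, 1→6, 2→1, 3→5, 4→9, 5→0, 6→8, 7→7, 8→10, 9→2, 10→3

Verify φ preserves adjacency — for each edge of G1, its image is an edge of G2:
  (0,3) → (φ(0),φ(3)) = (4,5) ∈ E(G2) ✓
  (0,6) → (φ(0),φ(6)) = (4,8) ∈ E(G2) ✓
  (0,7) → (φ(0),φ(7)) = (4,7) ∈ E(G2) ✓
  (1,2) → (φ(1),φ(2)) = (1,6) ∈ E(G2) ✓
  (1,3) → (φ(1),φ(3)) = (5,6) ∈ E(G2) ✓
  (1,4) → (φ(1),φ(4)) = (6,9) ∈ E(G2) ✓
  (1,10) → (φ(1),φ(10)) = (3,6) ∈ E(G2) ✓
  (2,9) → (φ(2),φ(9)) = (1,2) ∈ E(G2) ✓
  (2,10) → (φ(2),φ(10)) = (1,3) ∈ E(G2) ✓
  (3,6) → (φ(3),φ(6)) = (5,8) ∈ E(G2) ✓
  (3,8) → (φ(3),φ(8)) = (5,10) ∈ E(G2) ✓
  (4,6) → (φ(4),φ(6)) = (8,9) ∈ E(G2) ✓
  (5,6) → (φ(5),φ(6)) = (0,8) ∈ E(G2) ✓
  (5,7) → (φ(5),φ(7)) = (0,7) ∈ E(G2) ✓
  (5,9) → (φ(5),φ(9)) = (0,2) ∈ E(G2) ✓
  (5,10) → (φ(5),φ(10)) = (0,3) ∈ E(G2) ✓
  (7,8) → (φ(7),φ(8)) = (7,10) ∈ E(G2) ✓
  (7,10) → (φ(7),φ(10)) = (3,7) ∈ E(G2) ✓
  (8,10) → (φ(8),φ(10)) = (3,10) ∈ E(G2) ✓
All 19 edges of G1 map to edges of G2, and |E(G1)| = |E(G2)| = 19, so φ is a bijection on edges as well as vertices. Hence G1 ≅ G2.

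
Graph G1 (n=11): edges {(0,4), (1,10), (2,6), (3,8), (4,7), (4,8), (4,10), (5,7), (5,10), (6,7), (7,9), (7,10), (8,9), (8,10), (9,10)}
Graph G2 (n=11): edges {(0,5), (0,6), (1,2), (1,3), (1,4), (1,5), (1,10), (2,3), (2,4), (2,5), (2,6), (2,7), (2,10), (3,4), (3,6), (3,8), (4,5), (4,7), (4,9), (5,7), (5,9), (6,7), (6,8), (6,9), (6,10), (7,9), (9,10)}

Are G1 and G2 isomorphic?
No, not isomorphic

The graphs are NOT isomorphic.

Counting triangles (3-cliques): G1 has 5, G2 has 20.
Triangle count is an isomorphism invariant, so differing triangle counts rule out isomorphism.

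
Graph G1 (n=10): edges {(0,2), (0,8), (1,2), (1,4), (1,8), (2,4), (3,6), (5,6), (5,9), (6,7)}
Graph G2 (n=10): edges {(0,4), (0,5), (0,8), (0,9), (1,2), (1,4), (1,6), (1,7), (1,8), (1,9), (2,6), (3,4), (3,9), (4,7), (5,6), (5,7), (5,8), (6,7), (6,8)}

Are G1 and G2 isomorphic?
No, not isomorphic

The graphs are NOT isomorphic.

Connected components of G1: 2 component(s) with vertex sets [[0, 1, 2, 4, 8], [3, 5, 6, 7, 9]], sizes [5, 5].
Connected components of G2: 1 component(s) with vertex sets [[0, 1, 2, 3, 4, 5, 6, 7, 8, 9]], sizes [10].
The number of connected components (and the multiset of component sizes) is an isomorphism invariant — an isomorphism maps each component of G1 bijectively onto a component of G2. Since G1 has 2 component(s) and G2 has 1, they cannot be isomorphic.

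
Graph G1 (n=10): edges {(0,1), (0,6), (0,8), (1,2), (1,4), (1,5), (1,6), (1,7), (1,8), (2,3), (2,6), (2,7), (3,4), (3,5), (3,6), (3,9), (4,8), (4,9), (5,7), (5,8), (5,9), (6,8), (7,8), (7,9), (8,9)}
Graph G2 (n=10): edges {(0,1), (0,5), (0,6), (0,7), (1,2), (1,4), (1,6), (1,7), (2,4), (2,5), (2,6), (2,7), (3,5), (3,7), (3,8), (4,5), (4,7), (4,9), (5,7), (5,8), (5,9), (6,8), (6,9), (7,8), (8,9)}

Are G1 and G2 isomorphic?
Yes, isomorphic

The graphs are isomorphic.
One valid mapping φ: V(G1) → V(G2): 0→3, 1→5, 2→9, 3→6, 4→0, 5→2, 6→8, 7→4, 8→7, 9→1

Verify φ preserves adjacency — for each edge of G1, its image is an edge of G2:
  (0,1) → (φ(0),φ(1)) = (3,5) ∈ E(G2) ✓
  (0,6) → (φ(0),φ(6)) = (3,8) ∈ E(G2) ✓
  (0,8) → (φ(0),φ(8)) = (3,7) ∈ E(G2) ✓
  (1,2) → (φ(1),φ(2)) = (5,9) ∈ E(G2) ✓
  (1,4) → (φ(1),φ(4)) = (0,5) ∈ E(G2) ✓
  (1,5) → (φ(1),φ(5)) = (2,5) ∈ E(G2) ✓
  (1,6) → (φ(1),φ(6)) = (5,8) ∈ E(G2) ✓
  (1,7) → (φ(1),φ(7)) = (4,5) ∈ E(G2) ✓
  (1,8) → (φ(1),φ(8)) = (5,7) ∈ E(G2) ✓
  (2,3) → (φ(2),φ(3)) = (6,9) ∈ E(G2) ✓
  (2,6) → (φ(2),φ(6)) = (8,9) ∈ E(G2) ✓
  (2,7) → (φ(2),φ(7)) = (4,9) ∈ E(G2) ✓
  (3,4) → (φ(3),φ(4)) = (0,6) ∈ E(G2) ✓
  (3,5) → (φ(3),φ(5)) = (2,6) ∈ E(G2) ✓
  (3,6) → (φ(3),φ(6)) = (6,8) ∈ E(G2) ✓
  (3,9) → (φ(3),φ(9)) = (1,6) ∈ E(G2) ✓
  (4,8) → (φ(4),φ(8)) = (0,7) ∈ E(G2) ✓
  (4,9) → (φ(4),φ(9)) = (0,1) ∈ E(G2) ✓
  (5,7) → (φ(5),φ(7)) = (2,4) ∈ E(G2) ✓
  (5,8) → (φ(5),φ(8)) = (2,7) ∈ E(G2) ✓
  (5,9) → (φ(5),φ(9)) = (1,2) ∈ E(G2) ✓
  (6,8) → (φ(6),φ(8)) = (7,8) ∈ E(G2) ✓
  (7,8) → (φ(7),φ(8)) = (4,7) ∈ E(G2) ✓
  (7,9) → (φ(7),φ(9)) = (1,4) ∈ E(G2) ✓
  (8,9) → (φ(8),φ(9)) = (1,7) ∈ E(G2) ✓
All 25 edges of G1 map to edges of G2, and |E(G1)| = |E(G2)| = 25, so φ is a bijection on edges as well as vertices. Hence G1 ≅ G2.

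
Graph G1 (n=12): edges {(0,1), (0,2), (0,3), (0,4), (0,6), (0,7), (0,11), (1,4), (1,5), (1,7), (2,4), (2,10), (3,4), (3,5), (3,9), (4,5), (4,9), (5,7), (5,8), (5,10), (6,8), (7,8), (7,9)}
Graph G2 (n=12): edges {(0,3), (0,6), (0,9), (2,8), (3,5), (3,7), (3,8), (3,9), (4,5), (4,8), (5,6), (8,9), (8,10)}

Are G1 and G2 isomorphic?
No, not isomorphic

The graphs are NOT isomorphic.

Connected components of G1: 1 component(s) with vertex sets [[0, 1, 2, 3, 4, 5, 6, 7, 8, 9, 10, 11]], sizes [12].
Connected components of G2: 3 component(s) with vertex sets [[1], [11], [0, 2, 3, 4, 5, 6, 7, 8, 9, 10]], sizes [1, 1, 10].
The number of connected components (and the multiset of component sizes) is an isomorphism invariant — an isomorphism maps each component of G1 bijectively onto a component of G2. Since G1 has 1 component(s) and G2 has 3, they cannot be isomorphic.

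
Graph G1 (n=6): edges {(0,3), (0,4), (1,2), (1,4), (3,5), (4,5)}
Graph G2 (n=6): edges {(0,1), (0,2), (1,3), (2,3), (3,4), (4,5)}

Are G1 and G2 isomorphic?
Yes, isomorphic

The graphs are isomorphic.
One valid mapping φ: V(G1) → V(G2): 0→2, 1→4, 2→5, 3→0, 4→3, 5→1

Verify φ preserves adjacency — for each edge of G1, its image is an edge of G2:
  (0,3) → (φ(0),φ(3)) = (0,2) ∈ E(G2) ✓
  (0,4) → (φ(0),φ(4)) = (2,3) ∈ E(G2) ✓
  (1,2) → (φ(1),φ(2)) = (4,5) ∈ E(G2) ✓
  (1,4) → (φ(1),φ(4)) = (3,4) ∈ E(G2) ✓
  (3,5) → (φ(3),φ(5)) = (0,1) ∈ E(G2) ✓
  (4,5) → (φ(4),φ(5)) = (1,3) ∈ E(G2) ✓
All 6 edges of G1 map to edges of G2, and |E(G1)| = |E(G2)| = 6, so φ is a bijection on edges as well as vertices. Hence G1 ≅ G2.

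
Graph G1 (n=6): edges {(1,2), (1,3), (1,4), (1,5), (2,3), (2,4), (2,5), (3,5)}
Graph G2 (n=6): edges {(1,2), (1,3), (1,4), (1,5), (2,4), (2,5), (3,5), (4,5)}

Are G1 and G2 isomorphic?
Yes, isomorphic

The graphs are isomorphic.
One valid mapping φ: V(G1) → V(G2): 0→0, 1→5, 2→1, 3→4, 4→3, 5→2

Verify φ preserves adjacency — for each edge of G1, its image is an edge of G2:
  (1,2) → (φ(1),φ(2)) = (1,5) ∈ E(G2) ✓
  (1,3) → (φ(1),φ(3)) = (4,5) ∈ E(G2) ✓
  (1,4) → (φ(1),φ(4)) = (3,5) ∈ E(G2) ✓
  (1,5) → (φ(1),φ(5)) = (2,5) ∈ E(G2) ✓
  (2,3) → (φ(2),φ(3)) = (1,4) ∈ E(G2) ✓
  (2,4) → (φ(2),φ(4)) = (1,3) ∈ E(G2) ✓
  (2,5) → (φ(2),φ(5)) = (1,2) ∈ E(G2) ✓
  (3,5) → (φ(3),φ(5)) = (2,4) ∈ E(G2) ✓
All 8 edges of G1 map to edges of G2, and |E(G1)| = |E(G2)| = 8, so φ is a bijection on edges as well as vertices. Hence G1 ≅ G2.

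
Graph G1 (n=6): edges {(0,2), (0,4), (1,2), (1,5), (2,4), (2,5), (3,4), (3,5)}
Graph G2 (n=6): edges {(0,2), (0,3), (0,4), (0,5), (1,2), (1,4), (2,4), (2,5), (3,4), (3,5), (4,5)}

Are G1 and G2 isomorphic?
No, not isomorphic

The graphs are NOT isomorphic.

Degrees in G1: deg(0)=2, deg(1)=2, deg(2)=4, deg(3)=2, deg(4)=3, deg(5)=3.
Sorted degree sequence of G1: [4, 3, 3, 2, 2, 2].
Degrees in G2: deg(0)=4, deg(1)=2, deg(2)=4, deg(3)=3, deg(4)=5, deg(5)=4.
Sorted degree sequence of G2: [5, 4, 4, 4, 3, 2].
The (sorted) degree sequence is an isomorphism invariant, so since G1 and G2 have different degree sequences they cannot be isomorphic.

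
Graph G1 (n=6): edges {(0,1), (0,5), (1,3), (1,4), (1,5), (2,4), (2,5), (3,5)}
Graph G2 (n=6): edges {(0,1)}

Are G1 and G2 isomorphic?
No, not isomorphic

The graphs are NOT isomorphic.

Connected components of G1: 1 component(s) with vertex sets [[0, 1, 2, 3, 4, 5]], sizes [6].
Connected components of G2: 5 component(s) with vertex sets [[2], [3], [4], [5], [0, 1]], sizes [1, 1, 1, 1, 2].
The number of connected components (and the multiset of component sizes) is an isomorphism invariant — an isomorphism maps each component of G1 bijectively onto a component of G2. Since G1 has 1 component(s) and G2 has 5, they cannot be isomorphic.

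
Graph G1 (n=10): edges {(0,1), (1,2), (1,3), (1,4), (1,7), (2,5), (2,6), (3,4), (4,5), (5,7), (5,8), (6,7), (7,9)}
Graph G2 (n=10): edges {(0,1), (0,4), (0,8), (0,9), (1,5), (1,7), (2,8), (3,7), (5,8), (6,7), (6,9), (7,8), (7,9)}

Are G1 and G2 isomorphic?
Yes, isomorphic

The graphs are isomorphic.
One valid mapping φ: V(G1) → V(G2): 0→3, 1→7, 2→1, 3→6, 4→9, 5→0, 6→5, 7→8, 8→4, 9→2

Verify φ preserves adjacency — for each edge of G1, its image is an edge of G2:
  (0,1) → (φ(0),φ(1)) = (3,7) ∈ E(G2) ✓
  (1,2) → (φ(1),φ(2)) = (1,7) ∈ E(G2) ✓
  (1,3) → (φ(1),φ(3)) = (6,7) ∈ E(G2) ✓
  (1,4) → (φ(1),φ(4)) = (7,9) ∈ E(G2) ✓
  (1,7) → (φ(1),φ(7)) = (7,8) ∈ E(G2) ✓
  (2,5) → (φ(2),φ(5)) = (0,1) ∈ E(G2) ✓
  (2,6) → (φ(2),φ(6)) = (1,5) ∈ E(G2) ✓
  (3,4) → (φ(3),φ(4)) = (6,9) ∈ E(G2) ✓
  (4,5) → (φ(4),φ(5)) = (0,9) ∈ E(G2) ✓
  (5,7) → (φ(5),φ(7)) = (0,8) ∈ E(G2) ✓
  (5,8) → (φ(5),φ(8)) = (0,4) ∈ E(G2) ✓
  (6,7) → (φ(6),φ(7)) = (5,8) ∈ E(G2) ✓
  (7,9) → (φ(7),φ(9)) = (2,8) ∈ E(G2) ✓
All 13 edges of G1 map to edges of G2, and |E(G1)| = |E(G2)| = 13, so φ is a bijection on edges as well as vertices. Hence G1 ≅ G2.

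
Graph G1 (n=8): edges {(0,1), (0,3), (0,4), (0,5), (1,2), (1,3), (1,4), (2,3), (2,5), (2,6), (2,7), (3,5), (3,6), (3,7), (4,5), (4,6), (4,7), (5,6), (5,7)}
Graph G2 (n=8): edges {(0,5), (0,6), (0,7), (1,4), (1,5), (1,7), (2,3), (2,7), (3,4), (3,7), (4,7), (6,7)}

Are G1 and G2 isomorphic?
No, not isomorphic

The graphs are NOT isomorphic.

Degrees in G1: deg(0)=4, deg(1)=4, deg(2)=5, deg(3)=6, deg(4)=5, deg(5)=6, deg(6)=4, deg(7)=4.
Sorted degree sequence of G1: [6, 6, 5, 5, 4, 4, 4, 4].
Degrees in G2: deg(0)=3, deg(1)=3, deg(2)=2, deg(3)=3, deg(4)=3, deg(5)=2, deg(6)=2, deg(7)=6.
Sorted degree sequence of G2: [6, 3, 3, 3, 3, 2, 2, 2].
The (sorted) degree sequence is an isomorphism invariant, so since G1 and G2 have different degree sequences they cannot be isomorphic.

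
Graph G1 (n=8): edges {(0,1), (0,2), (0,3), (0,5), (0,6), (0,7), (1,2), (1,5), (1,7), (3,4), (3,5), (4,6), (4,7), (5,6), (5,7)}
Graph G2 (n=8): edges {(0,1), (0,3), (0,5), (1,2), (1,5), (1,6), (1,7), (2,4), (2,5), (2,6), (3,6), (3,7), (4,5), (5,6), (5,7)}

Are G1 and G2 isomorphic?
Yes, isomorphic

The graphs are isomorphic.
One valid mapping φ: V(G1) → V(G2): 0→5, 1→2, 2→4, 3→0, 4→3, 5→1, 6→7, 7→6

Verify φ preserves adjacency — for each edge of G1, its image is an edge of G2:
  (0,1) → (φ(0),φ(1)) = (2,5) ∈ E(G2) ✓
  (0,2) → (φ(0),φ(2)) = (4,5) ∈ E(G2) ✓
  (0,3) → (φ(0),φ(3)) = (0,5) ∈ E(G2) ✓
  (0,5) → (φ(0),φ(5)) = (1,5) ∈ E(G2) ✓
  (0,6) → (φ(0),φ(6)) = (5,7) ∈ E(G2) ✓
  (0,7) → (φ(0),φ(7)) = (5,6) ∈ E(G2) ✓
  (1,2) → (φ(1),φ(2)) = (2,4) ∈ E(G2) ✓
  (1,5) → (φ(1),φ(5)) = (1,2) ∈ E(G2) ✓
  (1,7) → (φ(1),φ(7)) = (2,6) ∈ E(G2) ✓
  (3,4) → (φ(3),φ(4)) = (0,3) ∈ E(G2) ✓
  (3,5) → (φ(3),φ(5)) = (0,1) ∈ E(G2) ✓
  (4,6) → (φ(4),φ(6)) = (3,7) ∈ E(G2) ✓
  (4,7) → (φ(4),φ(7)) = (3,6) ∈ E(G2) ✓
  (5,6) → (φ(5),φ(6)) = (1,7) ∈ E(G2) ✓
  (5,7) → (φ(5),φ(7)) = (1,6) ∈ E(G2) ✓
All 15 edges of G1 map to edges of G2, and |E(G1)| = |E(G2)| = 15, so φ is a bijection on edges as well as vertices. Hence G1 ≅ G2.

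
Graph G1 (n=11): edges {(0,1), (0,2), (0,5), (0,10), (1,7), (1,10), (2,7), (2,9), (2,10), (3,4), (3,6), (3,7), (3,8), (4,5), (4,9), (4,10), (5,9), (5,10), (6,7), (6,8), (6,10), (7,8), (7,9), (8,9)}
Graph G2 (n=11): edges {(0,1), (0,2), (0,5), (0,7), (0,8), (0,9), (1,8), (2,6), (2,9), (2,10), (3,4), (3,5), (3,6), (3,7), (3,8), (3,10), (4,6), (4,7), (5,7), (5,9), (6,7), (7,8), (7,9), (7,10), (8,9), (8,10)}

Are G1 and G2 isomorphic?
No, not isomorphic

The graphs are NOT isomorphic.

Counting triangles (3-cliques): G1 has 11, G2 has 18.
Triangle count is an isomorphism invariant, so differing triangle counts rule out isomorphism.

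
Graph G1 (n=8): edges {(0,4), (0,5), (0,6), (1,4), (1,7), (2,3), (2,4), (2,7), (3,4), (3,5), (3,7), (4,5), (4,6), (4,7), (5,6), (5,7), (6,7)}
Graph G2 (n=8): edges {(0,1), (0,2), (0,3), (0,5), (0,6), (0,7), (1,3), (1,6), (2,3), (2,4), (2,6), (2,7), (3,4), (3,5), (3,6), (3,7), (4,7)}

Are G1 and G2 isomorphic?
Yes, isomorphic

The graphs are isomorphic.
One valid mapping φ: V(G1) → V(G2): 0→4, 1→5, 2→1, 3→6, 4→3, 5→2, 6→7, 7→0

Verify φ preserves adjacency — for each edge of G1, its image is an edge of G2:
  (0,4) → (φ(0),φ(4)) = (3,4) ∈ E(G2) ✓
  (0,5) → (φ(0),φ(5)) = (2,4) ∈ E(G2) ✓
  (0,6) → (φ(0),φ(6)) = (4,7) ∈ E(G2) ✓
  (1,4) → (φ(1),φ(4)) = (3,5) ∈ E(G2) ✓
  (1,7) → (φ(1),φ(7)) = (0,5) ∈ E(G2) ✓
  (2,3) → (φ(2),φ(3)) = (1,6) ∈ E(G2) ✓
  (2,4) → (φ(2),φ(4)) = (1,3) ∈ E(G2) ✓
  (2,7) → (φ(2),φ(7)) = (0,1) ∈ E(G2) ✓
  (3,4) → (φ(3),φ(4)) = (3,6) ∈ E(G2) ✓
  (3,5) → (φ(3),φ(5)) = (2,6) ∈ E(G2) ✓
  (3,7) → (φ(3),φ(7)) = (0,6) ∈ E(G2) ✓
  (4,5) → (φ(4),φ(5)) = (2,3) ∈ E(G2) ✓
  (4,6) → (φ(4),φ(6)) = (3,7) ∈ E(G2) ✓
  (4,7) → (φ(4),φ(7)) = (0,3) ∈ E(G2) ✓
  (5,6) → (φ(5),φ(6)) = (2,7) ∈ E(G2) ✓
  (5,7) → (φ(5),φ(7)) = (0,2) ∈ E(G2) ✓
  (6,7) → (φ(6),φ(7)) = (0,7) ∈ E(G2) ✓
All 17 edges of G1 map to edges of G2, and |E(G1)| = |E(G2)| = 17, so φ is a bijection on edges as well as vertices. Hence G1 ≅ G2.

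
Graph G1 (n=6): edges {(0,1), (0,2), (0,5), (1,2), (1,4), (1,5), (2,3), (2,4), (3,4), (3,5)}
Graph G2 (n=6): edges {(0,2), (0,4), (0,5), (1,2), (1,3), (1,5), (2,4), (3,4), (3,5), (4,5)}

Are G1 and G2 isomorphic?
Yes, isomorphic

The graphs are isomorphic.
One valid mapping φ: V(G1) → V(G2): 0→3, 1→5, 2→4, 3→2, 4→0, 5→1

Verify φ preserves adjacency — for each edge of G1, its image is an edge of G2:
  (0,1) → (φ(0),φ(1)) = (3,5) ∈ E(G2) ✓
  (0,2) → (φ(0),φ(2)) = (3,4) ∈ E(G2) ✓
  (0,5) → (φ(0),φ(5)) = (1,3) ∈ E(G2) ✓
  (1,2) → (φ(1),φ(2)) = (4,5) ∈ E(G2) ✓
  (1,4) → (φ(1),φ(4)) = (0,5) ∈ E(G2) ✓
  (1,5) → (φ(1),φ(5)) = (1,5) ∈ E(G2) ✓
  (2,3) → (φ(2),φ(3)) = (2,4) ∈ E(G2) ✓
  (2,4) → (φ(2),φ(4)) = (0,4) ∈ E(G2) ✓
  (3,4) → (φ(3),φ(4)) = (0,2) ∈ E(G2) ✓
  (3,5) → (φ(3),φ(5)) = (1,2) ∈ E(G2) ✓
All 10 edges of G1 map to edges of G2, and |E(G1)| = |E(G2)| = 10, so φ is a bijection on edges as well as vertices. Hence G1 ≅ G2.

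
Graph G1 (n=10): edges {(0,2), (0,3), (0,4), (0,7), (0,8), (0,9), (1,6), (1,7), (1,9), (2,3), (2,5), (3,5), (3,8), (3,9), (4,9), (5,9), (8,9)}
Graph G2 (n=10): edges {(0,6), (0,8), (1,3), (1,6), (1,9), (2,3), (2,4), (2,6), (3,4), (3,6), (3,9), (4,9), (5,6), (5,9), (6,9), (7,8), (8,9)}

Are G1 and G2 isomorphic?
Yes, isomorphic

The graphs are isomorphic.
One valid mapping φ: V(G1) → V(G2): 0→6, 1→8, 2→2, 3→3, 4→5, 5→4, 6→7, 7→0, 8→1, 9→9

Verify φ preserves adjacency — for each edge of G1, its image is an edge of G2:
  (0,2) → (φ(0),φ(2)) = (2,6) ∈ E(G2) ✓
  (0,3) → (φ(0),φ(3)) = (3,6) ∈ E(G2) ✓
  (0,4) → (φ(0),φ(4)) = (5,6) ∈ E(G2) ✓
  (0,7) → (φ(0),φ(7)) = (0,6) ∈ E(G2) ✓
  (0,8) → (φ(0),φ(8)) = (1,6) ∈ E(G2) ✓
  (0,9) → (φ(0),φ(9)) = (6,9) ∈ E(G2) ✓
  (1,6) → (φ(1),φ(6)) = (7,8) ∈ E(G2) ✓
  (1,7) → (φ(1),φ(7)) = (0,8) ∈ E(G2) ✓
  (1,9) → (φ(1),φ(9)) = (8,9) ∈ E(G2) ✓
  (2,3) → (φ(2),φ(3)) = (2,3) ∈ E(G2) ✓
  (2,5) → (φ(2),φ(5)) = (2,4) ∈ E(G2) ✓
  (3,5) → (φ(3),φ(5)) = (3,4) ∈ E(G2) ✓
  (3,8) → (φ(3),φ(8)) = (1,3) ∈ E(G2) ✓
  (3,9) → (φ(3),φ(9)) = (3,9) ∈ E(G2) ✓
  (4,9) → (φ(4),φ(9)) = (5,9) ∈ E(G2) ✓
  (5,9) → (φ(5),φ(9)) = (4,9) ∈ E(G2) ✓
  (8,9) → (φ(8),φ(9)) = (1,9) ∈ E(G2) ✓
All 17 edges of G1 map to edges of G2, and |E(G1)| = |E(G2)| = 17, so φ is a bijection on edges as well as vertices. Hence G1 ≅ G2.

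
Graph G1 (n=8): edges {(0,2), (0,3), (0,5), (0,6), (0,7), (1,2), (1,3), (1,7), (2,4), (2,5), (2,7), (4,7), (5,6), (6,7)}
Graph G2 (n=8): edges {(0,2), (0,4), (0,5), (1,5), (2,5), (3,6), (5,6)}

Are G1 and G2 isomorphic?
No, not isomorphic

The graphs are NOT isomorphic.

Degrees in G1: deg(0)=5, deg(1)=3, deg(2)=5, deg(3)=2, deg(4)=2, deg(5)=3, deg(6)=3, deg(7)=5.
Sorted degree sequence of G1: [5, 5, 5, 3, 3, 3, 2, 2].
Degrees in G2: deg(0)=3, deg(1)=1, deg(2)=2, deg(3)=1, deg(4)=1, deg(5)=4, deg(6)=2, deg(7)=0.
Sorted degree sequence of G2: [4, 3, 2, 2, 1, 1, 1, 0].
The (sorted) degree sequence is an isomorphism invariant, so since G1 and G2 have different degree sequences they cannot be isomorphic.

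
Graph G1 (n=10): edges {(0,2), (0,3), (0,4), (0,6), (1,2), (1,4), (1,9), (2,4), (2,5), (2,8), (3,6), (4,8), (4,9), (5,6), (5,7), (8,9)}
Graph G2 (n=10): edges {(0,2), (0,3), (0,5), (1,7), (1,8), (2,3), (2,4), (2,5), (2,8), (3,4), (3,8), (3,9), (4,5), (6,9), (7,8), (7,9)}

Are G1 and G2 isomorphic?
Yes, isomorphic

The graphs are isomorphic.
One valid mapping φ: V(G1) → V(G2): 0→8, 1→0, 2→3, 3→1, 4→2, 5→9, 6→7, 7→6, 8→4, 9→5

Verify φ preserves adjacency — for each edge of G1, its image is an edge of G2:
  (0,2) → (φ(0),φ(2)) = (3,8) ∈ E(G2) ✓
  (0,3) → (φ(0),φ(3)) = (1,8) ∈ E(G2) ✓
  (0,4) → (φ(0),φ(4)) = (2,8) ∈ E(G2) ✓
  (0,6) → (φ(0),φ(6)) = (7,8) ∈ E(G2) ✓
  (1,2) → (φ(1),φ(2)) = (0,3) ∈ E(G2) ✓
  (1,4) → (φ(1),φ(4)) = (0,2) ∈ E(G2) ✓
  (1,9) → (φ(1),φ(9)) = (0,5) ∈ E(G2) ✓
  (2,4) → (φ(2),φ(4)) = (2,3) ∈ E(G2) ✓
  (2,5) → (φ(2),φ(5)) = (3,9) ∈ E(G2) ✓
  (2,8) → (φ(2),φ(8)) = (3,4) ∈ E(G2) ✓
  (3,6) → (φ(3),φ(6)) = (1,7) ∈ E(G2) ✓
  (4,8) → (φ(4),φ(8)) = (2,4) ∈ E(G2) ✓
  (4,9) → (φ(4),φ(9)) = (2,5) ∈ E(G2) ✓
  (5,6) → (φ(5),φ(6)) = (7,9) ∈ E(G2) ✓
  (5,7) → (φ(5),φ(7)) = (6,9) ∈ E(G2) ✓
  (8,9) → (φ(8),φ(9)) = (4,5) ∈ E(G2) ✓
All 16 edges of G1 map to edges of G2, and |E(G1)| = |E(G2)| = 16, so φ is a bijection on edges as well as vertices. Hence G1 ≅ G2.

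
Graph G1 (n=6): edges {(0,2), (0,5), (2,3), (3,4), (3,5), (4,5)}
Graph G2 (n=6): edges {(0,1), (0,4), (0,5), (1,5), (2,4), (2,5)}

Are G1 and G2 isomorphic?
Yes, isomorphic

The graphs are isomorphic.
One valid mapping φ: V(G1) → V(G2): 0→4, 1→3, 2→2, 3→5, 4→1, 5→0

Verify φ preserves adjacency — for each edge of G1, its image is an edge of G2:
  (0,2) → (φ(0),φ(2)) = (2,4) ∈ E(G2) ✓
  (0,5) → (φ(0),φ(5)) = (0,4) ∈ E(G2) ✓
  (2,3) → (φ(2),φ(3)) = (2,5) ∈ E(G2) ✓
  (3,4) → (φ(3),φ(4)) = (1,5) ∈ E(G2) ✓
  (3,5) → (φ(3),φ(5)) = (0,5) ∈ E(G2) ✓
  (4,5) → (φ(4),φ(5)) = (0,1) ∈ E(G2) ✓
All 6 edges of G1 map to edges of G2, and |E(G1)| = |E(G2)| = 6, so φ is a bijection on edges as well as vertices. Hence G1 ≅ G2.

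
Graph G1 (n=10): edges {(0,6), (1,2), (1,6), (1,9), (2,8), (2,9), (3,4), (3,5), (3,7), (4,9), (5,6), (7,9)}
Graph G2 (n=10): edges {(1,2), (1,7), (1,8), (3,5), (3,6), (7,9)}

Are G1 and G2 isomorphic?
No, not isomorphic

The graphs are NOT isomorphic.

Degrees in G1: deg(0)=1, deg(1)=3, deg(2)=3, deg(3)=3, deg(4)=2, deg(5)=2, deg(6)=3, deg(7)=2, deg(8)=1, deg(9)=4.
Sorted degree sequence of G1: [4, 3, 3, 3, 3, 2, 2, 2, 1, 1].
Degrees in G2: deg(0)=0, deg(1)=3, deg(2)=1, deg(3)=2, deg(4)=0, deg(5)=1, deg(6)=1, deg(7)=2, deg(8)=1, deg(9)=1.
Sorted degree sequence of G2: [3, 2, 2, 1, 1, 1, 1, 1, 0, 0].
The (sorted) degree sequence is an isomorphism invariant, so since G1 and G2 have different degree sequences they cannot be isomorphic.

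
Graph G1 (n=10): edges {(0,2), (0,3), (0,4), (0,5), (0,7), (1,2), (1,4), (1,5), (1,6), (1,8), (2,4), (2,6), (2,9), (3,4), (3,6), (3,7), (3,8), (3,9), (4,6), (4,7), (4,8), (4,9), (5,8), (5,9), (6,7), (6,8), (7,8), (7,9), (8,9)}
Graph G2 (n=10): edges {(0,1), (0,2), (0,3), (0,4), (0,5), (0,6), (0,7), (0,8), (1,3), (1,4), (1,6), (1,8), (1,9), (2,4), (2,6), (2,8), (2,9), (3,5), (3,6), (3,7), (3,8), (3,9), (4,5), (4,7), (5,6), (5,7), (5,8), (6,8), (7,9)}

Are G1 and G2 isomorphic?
Yes, isomorphic

The graphs are isomorphic.
One valid mapping φ: V(G1) → V(G2): 0→2, 1→7, 2→4, 3→6, 4→0, 5→9, 6→5, 7→8, 8→3, 9→1

Verify φ preserves adjacency — for each edge of G1, its image is an edge of G2:
  (0,2) → (φ(0),φ(2)) = (2,4) ∈ E(G2) ✓
  (0,3) → (φ(0),φ(3)) = (2,6) ∈ E(G2) ✓
  (0,4) → (φ(0),φ(4)) = (0,2) ∈ E(G2) ✓
  (0,5) → (φ(0),φ(5)) = (2,9) ∈ E(G2) ✓
  (0,7) → (φ(0),φ(7)) = (2,8) ∈ E(G2) ✓
  (1,2) → (φ(1),φ(2)) = (4,7) ∈ E(G2) ✓
  (1,4) → (φ(1),φ(4)) = (0,7) ∈ E(G2) ✓
  (1,5) → (φ(1),φ(5)) = (7,9) ∈ E(G2) ✓
  (1,6) → (φ(1),φ(6)) = (5,7) ∈ E(G2) ✓
  (1,8) → (φ(1),φ(8)) = (3,7) ∈ E(G2) ✓
  (2,4) → (φ(2),φ(4)) = (0,4) ∈ E(G2) ✓
  (2,6) → (φ(2),φ(6)) = (4,5) ∈ E(G2) ✓
  (2,9) → (φ(2),φ(9)) = (1,4) ∈ E(G2) ✓
  (3,4) → (φ(3),φ(4)) = (0,6) ∈ E(G2) ✓
  (3,6) → (φ(3),φ(6)) = (5,6) ∈ E(G2) ✓
  (3,7) → (φ(3),φ(7)) = (6,8) ∈ E(G2) ✓
  (3,8) → (φ(3),φ(8)) = (3,6) ∈ E(G2) ✓
  (3,9) → (φ(3),φ(9)) = (1,6) ∈ E(G2) ✓
  (4,6) → (φ(4),φ(6)) = (0,5) ∈ E(G2) ✓
  (4,7) → (φ(4),φ(7)) = (0,8) ∈ E(G2) ✓
  (4,8) → (φ(4),φ(8)) = (0,3) ∈ E(G2) ✓
  (4,9) → (φ(4),φ(9)) = (0,1) ∈ E(G2) ✓
  (5,8) → (φ(5),φ(8)) = (3,9) ∈ E(G2) ✓
  (5,9) → (φ(5),φ(9)) = (1,9) ∈ E(G2) ✓
  (6,7) → (φ(6),φ(7)) = (5,8) ∈ E(G2) ✓
  (6,8) → (φ(6),φ(8)) = (3,5) ∈ E(G2) ✓
  (7,8) → (φ(7),φ(8)) = (3,8) ∈ E(G2) ✓
  (7,9) → (φ(7),φ(9)) = (1,8) ∈ E(G2) ✓
  (8,9) → (φ(8),φ(9)) = (1,3) ∈ E(G2) ✓
All 29 edges of G1 map to edges of G2, and |E(G1)| = |E(G2)| = 29, so φ is a bijection on edges as well as vertices. Hence G1 ≅ G2.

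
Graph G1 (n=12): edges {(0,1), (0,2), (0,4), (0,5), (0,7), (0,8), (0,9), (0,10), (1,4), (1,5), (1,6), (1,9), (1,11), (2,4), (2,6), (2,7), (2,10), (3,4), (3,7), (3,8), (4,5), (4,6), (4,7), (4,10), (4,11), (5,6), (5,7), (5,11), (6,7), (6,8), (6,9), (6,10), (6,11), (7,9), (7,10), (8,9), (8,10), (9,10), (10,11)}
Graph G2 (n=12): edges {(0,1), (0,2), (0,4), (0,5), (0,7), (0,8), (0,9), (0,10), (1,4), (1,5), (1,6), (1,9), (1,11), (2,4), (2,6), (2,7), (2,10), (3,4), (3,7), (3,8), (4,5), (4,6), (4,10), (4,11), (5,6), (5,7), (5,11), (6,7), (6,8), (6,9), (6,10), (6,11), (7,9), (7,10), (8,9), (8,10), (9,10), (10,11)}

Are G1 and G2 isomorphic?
No, not isomorphic

The graphs are NOT isomorphic.

Counting edges: G1 has 39 edge(s); G2 has 38 edge(s).
Edge count is an isomorphism invariant (a bijection on vertices induces a bijection on edges), so differing edge counts rule out isomorphism.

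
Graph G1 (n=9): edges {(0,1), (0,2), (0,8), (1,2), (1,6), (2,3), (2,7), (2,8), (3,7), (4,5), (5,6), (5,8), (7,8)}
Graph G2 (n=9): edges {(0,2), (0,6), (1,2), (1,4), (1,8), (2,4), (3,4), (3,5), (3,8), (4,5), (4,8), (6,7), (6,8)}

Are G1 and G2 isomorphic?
Yes, isomorphic

The graphs are isomorphic.
One valid mapping φ: V(G1) → V(G2): 0→1, 1→2, 2→4, 3→5, 4→7, 5→6, 6→0, 7→3, 8→8

Verify φ preserves adjacency — for each edge of G1, its image is an edge of G2:
  (0,1) → (φ(0),φ(1)) = (1,2) ∈ E(G2) ✓
  (0,2) → (φ(0),φ(2)) = (1,4) ∈ E(G2) ✓
  (0,8) → (φ(0),φ(8)) = (1,8) ∈ E(G2) ✓
  (1,2) → (φ(1),φ(2)) = (2,4) ∈ E(G2) ✓
  (1,6) → (φ(1),φ(6)) = (0,2) ∈ E(G2) ✓
  (2,3) → (φ(2),φ(3)) = (4,5) ∈ E(G2) ✓
  (2,7) → (φ(2),φ(7)) = (3,4) ∈ E(G2) ✓
  (2,8) → (φ(2),φ(8)) = (4,8) ∈ E(G2) ✓
  (3,7) → (φ(3),φ(7)) = (3,5) ∈ E(G2) ✓
  (4,5) → (φ(4),φ(5)) = (6,7) ∈ E(G2) ✓
  (5,6) → (φ(5),φ(6)) = (0,6) ∈ E(G2) ✓
  (5,8) → (φ(5),φ(8)) = (6,8) ∈ E(G2) ✓
  (7,8) → (φ(7),φ(8)) = (3,8) ∈ E(G2) ✓
All 13 edges of G1 map to edges of G2, and |E(G1)| = |E(G2)| = 13, so φ is a bijection on edges as well as vertices. Hence G1 ≅ G2.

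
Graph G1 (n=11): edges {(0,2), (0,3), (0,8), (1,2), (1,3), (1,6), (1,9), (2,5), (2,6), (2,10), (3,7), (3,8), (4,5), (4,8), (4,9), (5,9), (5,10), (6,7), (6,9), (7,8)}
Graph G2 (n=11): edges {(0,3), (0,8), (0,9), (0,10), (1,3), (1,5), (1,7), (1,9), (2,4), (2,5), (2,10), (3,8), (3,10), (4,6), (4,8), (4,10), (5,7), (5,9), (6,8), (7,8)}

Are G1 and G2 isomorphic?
Yes, isomorphic

The graphs are isomorphic.
One valid mapping φ: V(G1) → V(G2): 0→7, 1→3, 2→8, 3→1, 4→2, 5→4, 6→0, 7→9, 8→5, 9→10, 10→6

Verify φ preserves adjacency — for each edge of G1, its image is an edge of G2:
  (0,2) → (φ(0),φ(2)) = (7,8) ∈ E(G2) ✓
  (0,3) → (φ(0),φ(3)) = (1,7) ∈ E(G2) ✓
  (0,8) → (φ(0),φ(8)) = (5,7) ∈ E(G2) ✓
  (1,2) → (φ(1),φ(2)) = (3,8) ∈ E(G2) ✓
  (1,3) → (φ(1),φ(3)) = (1,3) ∈ E(G2) ✓
  (1,6) → (φ(1),φ(6)) = (0,3) ∈ E(G2) ✓
  (1,9) → (φ(1),φ(9)) = (3,10) ∈ E(G2) ✓
  (2,5) → (φ(2),φ(5)) = (4,8) ∈ E(G2) ✓
  (2,6) → (φ(2),φ(6)) = (0,8) ∈ E(G2) ✓
  (2,10) → (φ(2),φ(10)) = (6,8) ∈ E(G2) ✓
  (3,7) → (φ(3),φ(7)) = (1,9) ∈ E(G2) ✓
  (3,8) → (φ(3),φ(8)) = (1,5) ∈ E(G2) ✓
  (4,5) → (φ(4),φ(5)) = (2,4) ∈ E(G2) ✓
  (4,8) → (φ(4),φ(8)) = (2,5) ∈ E(G2) ✓
  (4,9) → (φ(4),φ(9)) = (2,10) ∈ E(G2) ✓
  (5,9) → (φ(5),φ(9)) = (4,10) ∈ E(G2) ✓
  (5,10) → (φ(5),φ(10)) = (4,6) ∈ E(G2) ✓
  (6,7) → (φ(6),φ(7)) = (0,9) ∈ E(G2) ✓
  (6,9) → (φ(6),φ(9)) = (0,10) ∈ E(G2) ✓
  (7,8) → (φ(7),φ(8)) = (5,9) ∈ E(G2) ✓
All 20 edges of G1 map to edges of G2, and |E(G1)| = |E(G2)| = 20, so φ is a bijection on edges as well as vertices. Hence G1 ≅ G2.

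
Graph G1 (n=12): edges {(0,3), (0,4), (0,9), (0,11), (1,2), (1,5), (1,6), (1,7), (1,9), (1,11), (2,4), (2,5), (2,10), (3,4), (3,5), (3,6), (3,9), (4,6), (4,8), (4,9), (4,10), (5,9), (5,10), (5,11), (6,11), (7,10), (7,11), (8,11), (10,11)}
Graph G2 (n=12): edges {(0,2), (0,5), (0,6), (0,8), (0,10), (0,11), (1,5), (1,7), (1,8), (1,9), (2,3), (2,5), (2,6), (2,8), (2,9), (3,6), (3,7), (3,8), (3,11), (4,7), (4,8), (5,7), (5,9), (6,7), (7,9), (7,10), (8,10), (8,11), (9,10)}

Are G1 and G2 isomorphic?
Yes, isomorphic

The graphs are isomorphic.
One valid mapping φ: V(G1) → V(G2): 0→1, 1→0, 2→6, 3→9, 4→7, 5→2, 6→10, 7→11, 8→4, 9→5, 10→3, 11→8

Verify φ preserves adjacency — for each edge of G1, its image is an edge of G2:
  (0,3) → (φ(0),φ(3)) = (1,9) ∈ E(G2) ✓
  (0,4) → (φ(0),φ(4)) = (1,7) ∈ E(G2) ✓
  (0,9) → (φ(0),φ(9)) = (1,5) ∈ E(G2) ✓
  (0,11) → (φ(0),φ(11)) = (1,8) ∈ E(G2) ✓
  (1,2) → (φ(1),φ(2)) = (0,6) ∈ E(G2) ✓
  (1,5) → (φ(1),φ(5)) = (0,2) ∈ E(G2) ✓
  (1,6) → (φ(1),φ(6)) = (0,10) ∈ E(G2) ✓
  (1,7) → (φ(1),φ(7)) = (0,11) ∈ E(G2) ✓
  (1,9) → (φ(1),φ(9)) = (0,5) ∈ E(G2) ✓
  (1,11) → (φ(1),φ(11)) = (0,8) ∈ E(G2) ✓
  (2,4) → (φ(2),φ(4)) = (6,7) ∈ E(G2) ✓
  (2,5) → (φ(2),φ(5)) = (2,6) ∈ E(G2) ✓
  (2,10) → (φ(2),φ(10)) = (3,6) ∈ E(G2) ✓
  (3,4) → (φ(3),φ(4)) = (7,9) ∈ E(G2) ✓
  (3,5) → (φ(3),φ(5)) = (2,9) ∈ E(G2) ✓
  (3,6) → (φ(3),φ(6)) = (9,10) ∈ E(G2) ✓
  (3,9) → (φ(3),φ(9)) = (5,9) ∈ E(G2) ✓
  (4,6) → (φ(4),φ(6)) = (7,10) ∈ E(G2) ✓
  (4,8) → (φ(4),φ(8)) = (4,7) ∈ E(G2) ✓
  (4,9) → (φ(4),φ(9)) = (5,7) ∈ E(G2) ✓
  (4,10) → (φ(4),φ(10)) = (3,7) ∈ E(G2) ✓
  (5,9) → (φ(5),φ(9)) = (2,5) ∈ E(G2) ✓
  (5,10) → (φ(5),φ(10)) = (2,3) ∈ E(G2) ✓
  (5,11) → (φ(5),φ(11)) = (2,8) ∈ E(G2) ✓
  (6,11) → (φ(6),φ(11)) = (8,10) ∈ E(G2) ✓
  (7,10) → (φ(7),φ(10)) = (3,11) ∈ E(G2) ✓
  (7,11) → (φ(7),φ(11)) = (8,11) ∈ E(G2) ✓
  (8,11) → (φ(8),φ(11)) = (4,8) ∈ E(G2) ✓
  (10,11) → (φ(10),φ(11)) = (3,8) ∈ E(G2) ✓
All 29 edges of G1 map to edges of G2, and |E(G1)| = |E(G2)| = 29, so φ is a bijection on edges as well as vertices. Hence G1 ≅ G2.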